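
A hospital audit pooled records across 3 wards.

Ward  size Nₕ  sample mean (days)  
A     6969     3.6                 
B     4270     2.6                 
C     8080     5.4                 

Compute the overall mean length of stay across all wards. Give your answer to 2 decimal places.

x̄_st = (Σ Nₕx̄ₕ) / (Σ Nₕ) = (6969·3.6 + 4270·2.6 + 8080·5.4) / 19319
= 79822.4 / 19319 = 4.1318... → 4.13.

4.13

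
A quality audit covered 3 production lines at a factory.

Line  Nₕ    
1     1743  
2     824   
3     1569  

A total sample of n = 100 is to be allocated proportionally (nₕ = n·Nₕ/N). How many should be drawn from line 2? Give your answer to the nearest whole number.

Share of line 2 = 824/4136 = 0.19923.
Allocate 100 × 0.19923 = 19.923... → 20.

20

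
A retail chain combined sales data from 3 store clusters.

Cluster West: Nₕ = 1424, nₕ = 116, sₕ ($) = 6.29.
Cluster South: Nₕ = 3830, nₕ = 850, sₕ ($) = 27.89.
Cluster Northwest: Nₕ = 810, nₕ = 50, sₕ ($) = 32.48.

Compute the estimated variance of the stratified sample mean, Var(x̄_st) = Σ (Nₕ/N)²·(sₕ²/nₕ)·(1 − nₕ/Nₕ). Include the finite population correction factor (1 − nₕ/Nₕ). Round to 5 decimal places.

N = 6064. Term for each stratum: Wₕ²sₕ²/nₕ·(1−nₕ/Nₕ).
Var(x̄_st) = 0.01727598 + 0.28403689 + 0.35321754 = 0.65453041 → 0.65453.

0.65453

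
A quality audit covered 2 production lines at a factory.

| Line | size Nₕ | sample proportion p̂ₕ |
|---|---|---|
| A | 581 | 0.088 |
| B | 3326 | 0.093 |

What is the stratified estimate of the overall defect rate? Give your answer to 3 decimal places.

Wₕ = Nₕ/N with N = 3907: 0.1487, 0.8513.
p̂_st = 0.1487·0.088 + 0.8513·0.093 ≈ 0.09226... → 0.092.

0.092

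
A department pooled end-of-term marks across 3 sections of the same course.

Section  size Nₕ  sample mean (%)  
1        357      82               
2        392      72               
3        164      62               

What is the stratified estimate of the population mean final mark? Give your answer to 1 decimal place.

74.1

N = 913; weights Wₕ = Nₕ/N = (0.3910, 0.4294, 0.1796).
x̄_st = Σ Wₕ·x̄ₕ = 0.3910·82 + 0.4294·72 + 0.1796·62 ≈ 74.114...
→ 74.1.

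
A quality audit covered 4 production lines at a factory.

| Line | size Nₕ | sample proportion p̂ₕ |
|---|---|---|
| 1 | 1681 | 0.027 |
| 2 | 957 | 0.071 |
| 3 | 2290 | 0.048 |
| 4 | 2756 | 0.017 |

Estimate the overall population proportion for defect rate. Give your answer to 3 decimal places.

0.035

N = 1681 + 957 + 2290 + 2756 = 7684.
Overall proportion = Σ (Nₕ/N)·p̂ₕ.
Σ Nₕp̂ₕ = 45.387 + 67.947 + 109.92 + 46.852 = 270.106.
270.106 / 7684 = 0.03515... → 0.035.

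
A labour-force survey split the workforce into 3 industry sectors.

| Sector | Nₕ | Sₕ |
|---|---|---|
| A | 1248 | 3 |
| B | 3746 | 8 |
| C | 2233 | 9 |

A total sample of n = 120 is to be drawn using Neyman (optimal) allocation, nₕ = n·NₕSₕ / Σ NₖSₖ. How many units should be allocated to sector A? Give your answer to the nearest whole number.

A: NₕSₕ = 1248·3 = 3744
B: NₕSₕ = 3746·8 = 29968
C: NₕSₕ = 2233·9 = 20097
Σ NₕSₕ = 53809.
n_A = 120·3744/53809 = 8.350... → 8.

8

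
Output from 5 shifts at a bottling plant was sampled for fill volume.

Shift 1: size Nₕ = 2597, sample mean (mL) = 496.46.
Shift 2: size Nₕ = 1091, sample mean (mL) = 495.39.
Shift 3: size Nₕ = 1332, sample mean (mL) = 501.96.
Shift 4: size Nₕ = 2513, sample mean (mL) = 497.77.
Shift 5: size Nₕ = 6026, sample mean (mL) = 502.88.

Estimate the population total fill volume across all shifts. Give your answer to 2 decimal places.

6779638.72

Population total = Σ Nₕ·x̄ₕ (each stratum's size times its mean).
2597·496.46 + 1091·495.39 + 1332·501.96 + 2513·497.77 + 6026·502.88 = 1289306.62 + 540470.49 + 668610.72 + 1250896.01 + 3030354.88 = 6779638.72.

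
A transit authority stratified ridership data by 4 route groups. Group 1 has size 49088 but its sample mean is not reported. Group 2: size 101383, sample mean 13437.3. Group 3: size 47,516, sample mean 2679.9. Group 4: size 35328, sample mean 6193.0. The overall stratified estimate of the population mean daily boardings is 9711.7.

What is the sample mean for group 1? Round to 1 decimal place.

N = 49088 + 101383 + 47516 + 35328 = 233315.
Overall total = μ·N = 9711.7·233315 = 2265885285.5.
Subtract the known strata: 101383·13437.3 + 47516·2679.9 + 35328·6193.0 = 1708438218.3.
Remaining total for group 1: 2265885285.5 − 1708438218.3 = 557447067.2.
Divide by its size: 557447067.2 / 49088 = 11356.076... → 11356.1.

11356.1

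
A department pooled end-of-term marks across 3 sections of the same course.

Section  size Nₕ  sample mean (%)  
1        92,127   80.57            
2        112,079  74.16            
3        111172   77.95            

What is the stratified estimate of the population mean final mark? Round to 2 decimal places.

N = 315378; weights Wₕ = Nₕ/N = (0.2921, 0.3554, 0.3525).
x̄_st = Σ Wₕ·x̄ₕ = 0.2921·80.57 + 0.3554·74.16 + 0.3525·77.95 ≈ 77.3685...
→ 77.37.

77.37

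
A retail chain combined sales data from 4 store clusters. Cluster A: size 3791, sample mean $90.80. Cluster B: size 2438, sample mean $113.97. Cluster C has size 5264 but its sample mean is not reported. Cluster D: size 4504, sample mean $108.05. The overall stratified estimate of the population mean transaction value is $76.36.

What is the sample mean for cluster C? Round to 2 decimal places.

21.43

Σ Nₕx̄ₕ = N·μ, so 5264·x̄_C = 15997·76.36 − (3791·90.80 + 2438·113.97 + 4504·108.05).
= 1221530.92 − 1108738.86 = 112792.06.
x̄_C = 112792.06 / 5264 = 21.4271... → 21.43.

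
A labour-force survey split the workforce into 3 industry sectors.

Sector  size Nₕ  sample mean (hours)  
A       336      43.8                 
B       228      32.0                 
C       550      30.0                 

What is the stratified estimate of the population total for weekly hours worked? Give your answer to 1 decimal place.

Population total = Σ Nₕ·x̄ₕ (each stratum's size times its mean).
336·43.8 + 228·32.0 + 550·30.0 = 14716.8 + 7296 + 16500 = 38512.8.

38512.8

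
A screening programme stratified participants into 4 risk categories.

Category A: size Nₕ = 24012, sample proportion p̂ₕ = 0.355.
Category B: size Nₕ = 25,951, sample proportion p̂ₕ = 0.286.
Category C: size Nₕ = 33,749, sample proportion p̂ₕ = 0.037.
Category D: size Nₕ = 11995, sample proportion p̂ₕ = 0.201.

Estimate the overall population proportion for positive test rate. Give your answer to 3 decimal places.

N = 24012 + 25951 + 33749 + 11995 = 95707.
Overall proportion = Σ (Nₕ/N)·p̂ₕ.
Σ Nₕp̂ₕ = 8524.26 + 7421.986 + 1248.713 + 2410.995 = 19605.954.
19605.954 / 95707 = 0.20485... → 0.205.

0.205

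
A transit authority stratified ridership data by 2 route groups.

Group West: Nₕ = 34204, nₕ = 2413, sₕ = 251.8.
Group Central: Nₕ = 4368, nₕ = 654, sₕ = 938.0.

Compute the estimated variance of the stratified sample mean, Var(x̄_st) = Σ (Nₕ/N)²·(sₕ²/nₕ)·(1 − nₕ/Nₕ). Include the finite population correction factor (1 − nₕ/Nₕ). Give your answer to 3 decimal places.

33.873

N = 38572; Wₕ = Nₕ/N.
group West: (34204/38572)²·251.8²/2413·(1 − 2413/34204) = 19.203965
group Central: (4368/38572)²·938.0²/654·(1 − 654/4368) = 14.669258
Sum = 33.873223 → 33.873.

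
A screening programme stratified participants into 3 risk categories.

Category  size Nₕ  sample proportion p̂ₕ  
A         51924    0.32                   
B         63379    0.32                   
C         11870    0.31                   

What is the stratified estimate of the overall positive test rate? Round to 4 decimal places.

0.3191

N = 51924 + 63379 + 11870 = 127173.
Overall proportion = Σ (Nₕ/N)·p̂ₕ.
Σ Nₕp̂ₕ = 16615.68 + 20281.28 + 3679.7 = 40576.66.
40576.66 / 127173 = 0.319067... → 0.3191.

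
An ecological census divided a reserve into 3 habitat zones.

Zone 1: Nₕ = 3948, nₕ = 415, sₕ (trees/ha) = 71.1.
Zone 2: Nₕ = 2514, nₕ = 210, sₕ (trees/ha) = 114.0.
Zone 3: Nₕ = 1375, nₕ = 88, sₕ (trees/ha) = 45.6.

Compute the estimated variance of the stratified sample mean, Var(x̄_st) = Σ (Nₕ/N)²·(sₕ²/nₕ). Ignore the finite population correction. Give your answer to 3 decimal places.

N = 7837; Wₕ = Nₕ/N.
zone 1: (3948/7837)²·71.1²/415 = 3.091332
zone 2: (2514/7837)²·114.0²/210 = 6.368267
zone 3: (1375/7837)²·45.6²/88 = 0.727366
Sum = 10.186965 → 10.187.

10.187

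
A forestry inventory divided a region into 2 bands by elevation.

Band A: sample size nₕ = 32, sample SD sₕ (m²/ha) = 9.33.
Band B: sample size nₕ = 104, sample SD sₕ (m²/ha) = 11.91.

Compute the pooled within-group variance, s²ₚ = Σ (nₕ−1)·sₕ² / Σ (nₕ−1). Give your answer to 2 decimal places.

129.17

Degrees of freedom: 31 + 103 = 134.
Σ(nₕ−1)sₕ² = 31·87.0489 + 103·141.8481 = 17308.8702.
s²ₚ = 17308.8702 / 134 = 129.1707... → 129.17.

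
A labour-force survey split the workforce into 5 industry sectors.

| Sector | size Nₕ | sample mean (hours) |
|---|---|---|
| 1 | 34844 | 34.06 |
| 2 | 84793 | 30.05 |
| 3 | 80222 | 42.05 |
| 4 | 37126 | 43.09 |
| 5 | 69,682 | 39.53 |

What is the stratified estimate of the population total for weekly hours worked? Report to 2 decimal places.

Estimate total by summing Nₕ·x̄ₕ over strata.
34844·34.06 + 84793·30.05 + 80222·42.05 + 37126·43.09 + 69682·39.53 = 1186786.64 + 2548029.65 + 3373335.1 + 1599759.34 + 2754529.46 = 11462440.19.

11462440.19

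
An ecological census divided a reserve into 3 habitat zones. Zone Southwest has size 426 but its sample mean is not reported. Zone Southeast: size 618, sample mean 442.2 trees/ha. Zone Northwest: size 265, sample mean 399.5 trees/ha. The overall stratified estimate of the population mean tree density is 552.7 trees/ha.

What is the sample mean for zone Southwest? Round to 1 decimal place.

808.3

N = 426 + 618 + 265 = 1309.
Overall total = μ·N = 552.7·1309 = 723484.3.
Subtract the known strata: 618·442.2 + 265·399.5 = 379147.1.
Remaining total for zone Southwest: 723484.3 − 379147.1 = 344337.2.
Divide by its size: 344337.2 / 426 = 808.303... → 808.3.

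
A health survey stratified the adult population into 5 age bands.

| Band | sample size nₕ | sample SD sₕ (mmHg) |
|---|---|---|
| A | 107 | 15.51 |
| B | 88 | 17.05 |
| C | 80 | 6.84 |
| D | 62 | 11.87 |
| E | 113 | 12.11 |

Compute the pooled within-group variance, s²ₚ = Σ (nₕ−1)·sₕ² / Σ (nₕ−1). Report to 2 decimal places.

Degrees of freedom: 106 + 87 + 79 + 61 + 112 = 445.
Σ(nₕ−1)sₕ² = 106·240.5601 + 87·290.7025 + 79·46.7856 + 61·140.8969 + 112·146.6521 = 79506.2966.
s²ₚ = 79506.2966 / 445 = 178.6658... → 178.67.

178.67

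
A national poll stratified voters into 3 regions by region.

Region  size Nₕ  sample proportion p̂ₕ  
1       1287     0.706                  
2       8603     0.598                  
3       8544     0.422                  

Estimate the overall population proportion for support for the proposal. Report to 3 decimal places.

0.524

Wₕ = Nₕ/N with N = 18434: 0.0698, 0.4667, 0.4635.
p̂_st = 0.0698·0.706 + 0.4667·0.598 + 0.4635·0.422 ≈ 0.52397... → 0.524.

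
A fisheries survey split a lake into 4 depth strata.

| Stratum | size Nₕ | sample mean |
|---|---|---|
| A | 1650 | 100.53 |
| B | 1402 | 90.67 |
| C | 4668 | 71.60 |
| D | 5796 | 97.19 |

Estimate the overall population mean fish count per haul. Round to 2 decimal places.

88.08

x̄_st = (Σ Nₕx̄ₕ) / (Σ Nₕ) = (1650·100.53 + 1402·90.67 + 4668·71.60 + 5796·97.19) / 13516
= 1190535.88 / 13516 = 88.0834... → 88.08.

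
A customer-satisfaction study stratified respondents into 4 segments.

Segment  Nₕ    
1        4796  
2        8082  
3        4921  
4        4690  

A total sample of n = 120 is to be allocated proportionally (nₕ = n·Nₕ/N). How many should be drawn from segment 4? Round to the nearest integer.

N = 4796 + 8082 + 4921 + 4690 = 22489.
n_4 = 120·4690/22489 = 25.026... → 25.

25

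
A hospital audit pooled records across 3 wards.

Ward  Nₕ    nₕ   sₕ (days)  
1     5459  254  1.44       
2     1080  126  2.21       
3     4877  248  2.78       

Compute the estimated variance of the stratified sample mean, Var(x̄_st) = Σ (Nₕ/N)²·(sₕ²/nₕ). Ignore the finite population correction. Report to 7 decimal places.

N = 11416; Wₕ = Nₕ/N.
ward 1: (5459/11416)²·1.44²/254 = 0.0018667645
ward 2: (1080/11416)²·2.21²/126 = 0.0003469234
ward 3: (4877/11416)²·2.78²/248 = 0.0056874226
Sum = 0.0079011105 → 0.0079011.

0.0079011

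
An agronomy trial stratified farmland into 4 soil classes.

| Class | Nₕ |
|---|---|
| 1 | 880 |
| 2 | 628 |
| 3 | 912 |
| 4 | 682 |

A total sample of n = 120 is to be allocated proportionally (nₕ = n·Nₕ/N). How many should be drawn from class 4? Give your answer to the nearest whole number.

Share of class 4 = 682/3102 = 0.21986.
Allocate 120 × 0.21986 = 26.383... → 26.

26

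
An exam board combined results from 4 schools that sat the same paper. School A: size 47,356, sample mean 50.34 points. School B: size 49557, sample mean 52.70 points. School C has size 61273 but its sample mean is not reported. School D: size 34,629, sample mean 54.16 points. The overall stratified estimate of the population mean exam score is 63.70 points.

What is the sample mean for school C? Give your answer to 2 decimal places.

88.31

Σ Nₕx̄ₕ = N·μ, so 61273·x̄_C = 192815·63.70 − (47356·50.34 + 49557·52.70 + 34629·54.16).
= 12282315.5 − 6871061.58 = 5411253.92.
x̄_C = 5411253.92 / 61273 = 88.3138... → 88.31.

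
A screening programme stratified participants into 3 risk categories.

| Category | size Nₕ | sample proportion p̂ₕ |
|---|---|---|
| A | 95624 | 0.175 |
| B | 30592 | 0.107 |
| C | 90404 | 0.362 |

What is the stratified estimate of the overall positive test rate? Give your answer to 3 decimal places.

N = 95624 + 30592 + 90404 = 216620.
Overall proportion = Σ (Nₕ/N)·p̂ₕ.
Σ Nₕp̂ₕ = 16734.2 + 3273.344 + 32726.248 = 52733.792.
52733.792 / 216620 = 0.24344... → 0.243.

0.243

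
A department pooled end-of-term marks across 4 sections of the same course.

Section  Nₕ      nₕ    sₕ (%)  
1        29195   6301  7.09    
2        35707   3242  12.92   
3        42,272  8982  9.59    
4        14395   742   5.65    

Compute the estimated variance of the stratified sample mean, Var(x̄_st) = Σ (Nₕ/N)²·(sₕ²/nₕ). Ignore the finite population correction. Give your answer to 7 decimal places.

N = 121569; Wₕ = Nₕ/N.
section 1: (29195/121569)²·7.09²/6301 = 0.0004601021
section 2: (35707/121569)²·12.92²/3242 = 0.0044419438
section 3: (42272/121569)²·9.59²/8982 = 0.0012380098
section 4: (14395/121569)²·5.65²/742 = 0.0006032129
Sum = 0.0067432686 → 0.0067433.

0.0067433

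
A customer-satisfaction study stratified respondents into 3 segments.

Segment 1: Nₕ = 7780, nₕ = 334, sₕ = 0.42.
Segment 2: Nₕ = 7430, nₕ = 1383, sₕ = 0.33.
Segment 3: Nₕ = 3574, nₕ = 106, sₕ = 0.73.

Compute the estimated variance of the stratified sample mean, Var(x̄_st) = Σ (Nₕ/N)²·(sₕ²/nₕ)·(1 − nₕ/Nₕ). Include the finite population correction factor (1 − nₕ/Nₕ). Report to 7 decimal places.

0.0002733

N = 18784; Wₕ = Nₕ/N.
segment 1: (7780/18784)²·0.42²/334·(1 − 334/7780) = 0.0000867119
segment 2: (7430/18784)²·0.33²/1383·(1 − 1383/7430) = 0.0000100267
segment 3: (3574/18784)²·0.73²/106·(1 − 106/3574) = 0.0001766027
Sum = 0.0002733413 → 0.0002733.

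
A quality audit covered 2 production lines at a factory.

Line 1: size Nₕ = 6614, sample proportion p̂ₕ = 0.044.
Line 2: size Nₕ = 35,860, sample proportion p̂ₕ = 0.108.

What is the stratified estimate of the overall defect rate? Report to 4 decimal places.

N = 6614 + 35860 = 42474.
Overall proportion = Σ (Nₕ/N)·p̂ₕ.
Σ Nₕp̂ₕ = 291.016 + 3872.88 = 4163.896.
4163.896 / 42474 = 0.098034... → 0.0980.

0.0980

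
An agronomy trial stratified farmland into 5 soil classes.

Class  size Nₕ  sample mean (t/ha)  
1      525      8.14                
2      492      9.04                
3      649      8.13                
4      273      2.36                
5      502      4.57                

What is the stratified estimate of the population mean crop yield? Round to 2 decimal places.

6.94

N = 2441; weights Wₕ = Nₕ/N = (0.2151, 0.2016, 0.2659, 0.1118, 0.2057).
x̄_st = Σ Wₕ·x̄ₕ = 0.2151·8.14 + 0.2016·9.04 + 0.2659·8.13 + 0.1118·2.36 + 0.2057·4.57 ≈ 6.9381...
→ 6.94.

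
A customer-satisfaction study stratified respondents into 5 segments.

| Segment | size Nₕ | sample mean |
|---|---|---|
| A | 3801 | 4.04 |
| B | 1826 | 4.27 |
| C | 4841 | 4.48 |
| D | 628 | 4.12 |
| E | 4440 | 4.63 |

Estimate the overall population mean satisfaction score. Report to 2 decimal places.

N = 3801 + 1826 + 4841 + 628 + 4440 = 15536.
Weight each subgroup mean by Nₕ/N and sum.
Σ Nₕx̄ₕ = 3801·4.04 + 1826·4.27 + 4841·4.48 + 628·4.12 + 4440·4.63 = 15356.04 + 7797.02 + 21687.68 + 2587.36 + 20557.2 = 67985.3.
Divide by N: 67985.3 / 15536 = 4.3760... → 4.38.

4.38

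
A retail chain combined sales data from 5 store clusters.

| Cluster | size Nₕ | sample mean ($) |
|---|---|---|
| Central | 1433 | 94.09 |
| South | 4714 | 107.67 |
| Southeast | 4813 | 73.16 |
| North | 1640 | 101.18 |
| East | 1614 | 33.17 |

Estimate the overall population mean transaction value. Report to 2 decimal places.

x̄_st = (Σ Nₕx̄ₕ) / (Σ Nₕ) = (1433·94.09 + 4714·107.67 + 4813·73.16 + 1640·101.18 + 1614·33.17) / 14214
= 1213978.01 / 14214 = 85.4072... → 85.41.

85.41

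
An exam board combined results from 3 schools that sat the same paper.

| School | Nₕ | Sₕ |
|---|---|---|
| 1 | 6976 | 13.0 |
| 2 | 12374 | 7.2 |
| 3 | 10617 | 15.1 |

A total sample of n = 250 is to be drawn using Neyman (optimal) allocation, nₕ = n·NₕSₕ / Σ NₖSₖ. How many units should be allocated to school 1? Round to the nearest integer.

Σ NₕSₕ = 6976·13.0 + 12374·7.2 + 10617·15.1 = 340097.5.
Share for 1: 90688/340097.5 = 0.26665.
n_1 = 250 × 0.26665 = 66.663... → 67.

67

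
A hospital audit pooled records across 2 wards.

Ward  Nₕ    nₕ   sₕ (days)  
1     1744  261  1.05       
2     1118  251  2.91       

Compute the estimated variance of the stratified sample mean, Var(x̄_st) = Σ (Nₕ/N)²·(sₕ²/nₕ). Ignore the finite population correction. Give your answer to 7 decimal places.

0.0067167

N = 2862. Term for each stratum: Wₕ²sₕ²/nₕ.
Var(x̄_st) = 0.0015685263 + 0.0051482142 = 0.0067167404 → 0.0067167.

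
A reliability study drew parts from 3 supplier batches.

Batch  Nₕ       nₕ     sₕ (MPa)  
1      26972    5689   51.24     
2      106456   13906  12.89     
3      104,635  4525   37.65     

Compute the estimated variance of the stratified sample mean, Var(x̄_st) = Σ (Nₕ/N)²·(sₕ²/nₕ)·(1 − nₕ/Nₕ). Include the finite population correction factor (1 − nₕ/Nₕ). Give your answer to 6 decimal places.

0.064652

N = 238063; Wₕ = Nₕ/N.
batch 1: (26972/238063)²·51.24²/5689·(1 − 5689/26972) = 0.004674600
batch 2: (106456/238063)²·12.89²/13906·(1 − 13906/106456) = 0.002077143
batch 3: (104635/238063)²·37.65²/4525·(1 − 4525/104635) = 0.057900460
Sum = 0.064652203 → 0.064652.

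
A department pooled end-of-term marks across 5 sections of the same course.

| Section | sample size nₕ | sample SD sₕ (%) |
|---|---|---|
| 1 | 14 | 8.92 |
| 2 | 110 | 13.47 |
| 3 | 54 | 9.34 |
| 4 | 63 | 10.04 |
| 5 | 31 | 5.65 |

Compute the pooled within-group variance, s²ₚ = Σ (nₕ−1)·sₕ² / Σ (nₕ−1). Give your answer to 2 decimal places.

Degrees of freedom: 13 + 109 + 53 + 62 + 30 = 267.
Σ(nₕ−1)sₕ² = 13·79.5664 + 109·181.4409 + 53·87.2356 + 62·100.8016 + 30·31.9225 = 32642.2823.
s²ₚ = 32642.2823 / 267 = 122.2557... → 122.26.

122.26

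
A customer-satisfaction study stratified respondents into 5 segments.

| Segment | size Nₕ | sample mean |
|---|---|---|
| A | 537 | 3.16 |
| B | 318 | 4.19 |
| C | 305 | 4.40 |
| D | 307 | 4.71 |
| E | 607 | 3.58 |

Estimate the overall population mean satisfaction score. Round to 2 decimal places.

3.85

N = 537 + 318 + 305 + 307 + 607 = 2074.
Weight each subgroup mean by Nₕ/N and sum.
Σ Nₕx̄ₕ = 537·3.16 + 318·4.19 + 305·4.40 + 307·4.71 + 607·3.58 = 1696.92 + 1332.42 + 1342 + 1445.97 + 2173.06 = 7990.37.
Divide by N: 7990.37 / 2074 = 3.8526... → 3.85.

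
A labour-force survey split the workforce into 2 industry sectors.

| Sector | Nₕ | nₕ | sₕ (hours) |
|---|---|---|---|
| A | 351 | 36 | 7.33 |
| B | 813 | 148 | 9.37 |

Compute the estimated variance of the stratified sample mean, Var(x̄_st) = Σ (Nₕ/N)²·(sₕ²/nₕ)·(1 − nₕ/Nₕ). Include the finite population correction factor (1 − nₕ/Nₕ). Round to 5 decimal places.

N = 1164; Wₕ = Nₕ/N.
sector A: (351/1164)²·7.33²/36·(1 − 36/351) = 0.12179155
sector B: (813/1164)²·9.37²/148·(1 − 148/813) = 0.23671387
Sum = 0.35850542 → 0.35851.

0.35851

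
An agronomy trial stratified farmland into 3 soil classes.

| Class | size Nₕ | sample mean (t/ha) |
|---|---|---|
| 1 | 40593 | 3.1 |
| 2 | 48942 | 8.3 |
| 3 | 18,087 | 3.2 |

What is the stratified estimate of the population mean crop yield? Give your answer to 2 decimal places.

N = 40593 + 48942 + 18087 = 107622.
Weight each subgroup mean by Nₕ/N and sum.
Σ Nₕx̄ₕ = 40593·3.1 + 48942·8.3 + 18087·3.2 = 125838.3 + 406218.6 + 57878.4 = 589935.3.
Divide by N: 589935.3 / 107622 = 5.4815... → 5.48.

5.48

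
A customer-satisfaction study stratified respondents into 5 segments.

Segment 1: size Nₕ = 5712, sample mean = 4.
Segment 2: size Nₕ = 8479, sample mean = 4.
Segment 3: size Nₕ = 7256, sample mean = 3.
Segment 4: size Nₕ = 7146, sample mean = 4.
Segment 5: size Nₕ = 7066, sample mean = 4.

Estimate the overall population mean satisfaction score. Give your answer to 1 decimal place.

3.8

N = 5712 + 8479 + 7256 + 7146 + 7066 = 35659.
Overall mean = Σ (Nₕ/N)·x̄ₕ — weight by population share, not a simple average.
Σ Nₕx̄ₕ = 5712·4 + 8479·4 + 7256·3 + 7146·4 + 7066·4 = 22848 + 33916 + 21768 + 28584 + 28264 = 135380.
Divide by N: 135380 / 35659 = 3.797... → 3.8.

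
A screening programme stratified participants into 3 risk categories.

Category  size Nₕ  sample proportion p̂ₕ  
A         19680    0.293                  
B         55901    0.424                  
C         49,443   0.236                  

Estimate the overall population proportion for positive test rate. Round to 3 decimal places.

0.329

N = 19680 + 55901 + 49443 = 125024.
Overall proportion = Σ (Nₕ/N)·p̂ₕ.
Σ Nₕp̂ₕ = 5766.24 + 23702.024 + 11668.548 = 41136.812.
41136.812 / 125024 = 0.32903... → 0.329.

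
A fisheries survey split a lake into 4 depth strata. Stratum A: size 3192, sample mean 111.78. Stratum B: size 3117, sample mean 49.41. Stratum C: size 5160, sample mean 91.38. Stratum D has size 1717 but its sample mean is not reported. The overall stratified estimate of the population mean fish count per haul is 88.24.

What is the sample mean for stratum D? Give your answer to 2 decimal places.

N = 3192 + 3117 + 5160 + 1717 = 13186.
Overall total = μ·N = 88.24·13186 = 1163532.64.
Subtract the known strata: 3192·111.78 + 3117·49.41 + 5160·91.38 = 982333.53.
Remaining total for stratum D: 1163532.64 − 982333.53 = 181199.11.
Divide by its size: 181199.11 / 1717 = 105.5324... → 105.53.

105.53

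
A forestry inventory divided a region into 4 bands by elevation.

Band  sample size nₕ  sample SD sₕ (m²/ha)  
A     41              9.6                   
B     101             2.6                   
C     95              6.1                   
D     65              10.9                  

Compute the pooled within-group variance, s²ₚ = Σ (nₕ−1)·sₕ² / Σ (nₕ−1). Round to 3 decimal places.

Degrees of freedom: 40 + 100 + 94 + 64 = 298.
Σ(nₕ−1)sₕ² = 40·92.16 + 100·6.76 + 94·37.21 + 64·118.81 = 15463.98.
s²ₚ = 15463.98 / 298 = 51.89255... → 51.893.

51.893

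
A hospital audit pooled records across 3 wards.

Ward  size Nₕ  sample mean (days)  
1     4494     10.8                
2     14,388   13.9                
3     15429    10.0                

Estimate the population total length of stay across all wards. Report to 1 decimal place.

1: 4494·10.8 = 48535.2
2: 14388·13.9 = 199993.2
3: 15429·10.0 = 154290
τ̂ = Σ Nₕx̄ₕ = 402818.4.

402818.4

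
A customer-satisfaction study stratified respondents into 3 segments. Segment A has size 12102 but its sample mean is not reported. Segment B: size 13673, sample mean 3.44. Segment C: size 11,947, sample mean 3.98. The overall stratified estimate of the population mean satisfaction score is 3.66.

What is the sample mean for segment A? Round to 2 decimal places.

N = 12102 + 13673 + 11947 = 37722.
Overall total = μ·N = 3.66·37722 = 138062.52.
Subtract the known strata: 13673·3.44 + 11947·3.98 = 94584.18.
Remaining total for segment A: 138062.52 − 94584.18 = 43478.34.
Divide by its size: 43478.34 / 12102 = 3.5927... → 3.59.

3.59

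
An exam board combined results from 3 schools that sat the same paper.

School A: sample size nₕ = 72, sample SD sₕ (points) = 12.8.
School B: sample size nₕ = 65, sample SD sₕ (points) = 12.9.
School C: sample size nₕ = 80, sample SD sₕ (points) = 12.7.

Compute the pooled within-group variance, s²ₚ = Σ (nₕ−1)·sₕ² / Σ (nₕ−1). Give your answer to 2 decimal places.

Degrees of freedom: 71 + 64 + 79 = 214.
Σ(nₕ−1)sₕ² = 71·163.84 + 64·166.41 + 79·161.29 = 35024.79.
s²ₚ = 35024.79 / 214 = 163.6672... → 163.67.

163.67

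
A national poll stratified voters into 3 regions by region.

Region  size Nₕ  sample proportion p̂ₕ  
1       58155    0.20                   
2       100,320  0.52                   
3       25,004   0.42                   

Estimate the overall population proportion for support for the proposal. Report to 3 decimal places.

0.405

Wₕ = Nₕ/N with N = 183479: 0.3170, 0.5468, 0.1363.
p̂_st = 0.3170·0.20 + 0.5468·0.52 + 0.1363·0.42 ≈ 0.40495... → 0.405.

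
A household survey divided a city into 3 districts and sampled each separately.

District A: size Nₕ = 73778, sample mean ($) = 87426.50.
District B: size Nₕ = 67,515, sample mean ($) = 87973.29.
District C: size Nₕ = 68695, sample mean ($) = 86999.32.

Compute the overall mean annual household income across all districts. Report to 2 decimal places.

87462.56

N = 209988; weights Wₕ = Nₕ/N = (0.3513, 0.3215, 0.3271).
x̄_st = Σ Wₕ·x̄ₕ = 0.3513·87426.50 + 0.3215·87973.29 + 0.3271·86999.32 ≈ 87462.5563...
→ 87462.56.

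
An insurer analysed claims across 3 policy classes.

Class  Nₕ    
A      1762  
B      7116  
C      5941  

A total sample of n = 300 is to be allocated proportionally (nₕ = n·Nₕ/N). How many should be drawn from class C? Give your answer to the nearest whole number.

120

N = 1762 + 7116 + 5941 = 14819.
n_C = 300·5941/14819 = 120.271... → 120.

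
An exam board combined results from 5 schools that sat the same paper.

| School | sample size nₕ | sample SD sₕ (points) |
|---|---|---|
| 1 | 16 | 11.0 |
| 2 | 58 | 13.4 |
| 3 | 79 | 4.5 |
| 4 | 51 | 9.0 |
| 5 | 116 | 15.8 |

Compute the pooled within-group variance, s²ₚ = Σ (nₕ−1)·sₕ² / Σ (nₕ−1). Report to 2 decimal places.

Degrees of freedom: 15 + 57 + 78 + 50 + 115 = 315.
Σ(nₕ−1)sₕ² = 15·121 + 57·179.56 + 78·20.25 + 50·81 + 115·249.64 = 46388.02.
s²ₚ = 46388.02 / 315 = 147.2636... → 147.26.

147.26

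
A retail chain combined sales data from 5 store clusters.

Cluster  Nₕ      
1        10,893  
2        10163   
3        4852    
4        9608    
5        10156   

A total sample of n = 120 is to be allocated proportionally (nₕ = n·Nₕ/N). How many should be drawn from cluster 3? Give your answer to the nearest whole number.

Share of cluster 3 = 4852/45672 = 0.10624.
Allocate 120 × 0.10624 = 12.748... → 13.

13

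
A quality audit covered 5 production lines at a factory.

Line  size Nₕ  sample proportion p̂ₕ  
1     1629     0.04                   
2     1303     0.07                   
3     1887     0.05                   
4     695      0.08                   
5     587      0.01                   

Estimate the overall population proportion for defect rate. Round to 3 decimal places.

Wₕ = Nₕ/N with N = 6101: 0.2670, 0.2136, 0.3093, 0.1139, 0.0962.
p̂_st = 0.2670·0.04 + 0.2136·0.07 + 0.3093·0.05 + 0.1139·0.08 + 0.0962·0.01 ≈ 0.05117... → 0.051.

0.051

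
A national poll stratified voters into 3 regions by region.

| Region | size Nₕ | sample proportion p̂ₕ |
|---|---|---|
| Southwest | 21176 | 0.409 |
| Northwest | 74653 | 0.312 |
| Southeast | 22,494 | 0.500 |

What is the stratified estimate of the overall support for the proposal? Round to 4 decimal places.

Wₕ = Nₕ/N with N = 118323: 0.1790, 0.6309, 0.1901.
p̂_st = 0.1790·0.409 + 0.6309·0.312 + 0.1901·0.500 ≈ 0.365100... → 0.3651.

0.3651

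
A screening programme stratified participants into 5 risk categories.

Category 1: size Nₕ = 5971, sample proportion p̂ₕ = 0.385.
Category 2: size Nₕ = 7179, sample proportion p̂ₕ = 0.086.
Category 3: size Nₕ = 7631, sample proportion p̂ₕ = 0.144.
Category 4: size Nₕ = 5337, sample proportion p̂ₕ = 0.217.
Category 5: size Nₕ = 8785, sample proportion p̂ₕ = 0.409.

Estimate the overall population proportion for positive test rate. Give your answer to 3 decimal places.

Wₕ = Nₕ/N with N = 34903: 0.1711, 0.2057, 0.2186, 0.1529, 0.2517.
p̂_st = 0.1711·0.385 + 0.2057·0.086 + 0.2186·0.144 + 0.1529·0.217 + 0.2517·0.409 ≈ 0.25116... → 0.251.

0.251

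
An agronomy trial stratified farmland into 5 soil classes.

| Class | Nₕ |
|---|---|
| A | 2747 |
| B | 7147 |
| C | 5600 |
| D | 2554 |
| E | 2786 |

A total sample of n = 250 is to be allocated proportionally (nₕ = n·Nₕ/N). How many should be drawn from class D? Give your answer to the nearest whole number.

Share of class D = 2554/20834 = 0.12259.
Allocate 250 × 0.12259 = 30.647... → 31.

31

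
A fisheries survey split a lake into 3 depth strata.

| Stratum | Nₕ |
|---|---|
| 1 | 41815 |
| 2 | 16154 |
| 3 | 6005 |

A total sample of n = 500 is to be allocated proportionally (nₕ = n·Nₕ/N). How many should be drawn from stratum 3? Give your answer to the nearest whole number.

47

N = 41815 + 16154 + 6005 = 63974.
n_3 = 500·6005/63974 = 46.933... → 47.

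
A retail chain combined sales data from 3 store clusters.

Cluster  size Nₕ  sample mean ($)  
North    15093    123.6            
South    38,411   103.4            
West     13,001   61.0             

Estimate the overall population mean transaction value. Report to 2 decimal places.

N = 15093 + 38411 + 13001 = 66505.
Overall mean = Σ (Nₕ/N)·x̄ₕ — weight by population share, not a simple average.
Σ Nₕx̄ₕ = 15093·123.6 + 38411·103.4 + 13001·61.0 = 1865494.8 + 3971697.4 + 793061 = 6630253.2.
Divide by N: 6630253.2 / 66505 = 99.6956... → 99.70.

99.70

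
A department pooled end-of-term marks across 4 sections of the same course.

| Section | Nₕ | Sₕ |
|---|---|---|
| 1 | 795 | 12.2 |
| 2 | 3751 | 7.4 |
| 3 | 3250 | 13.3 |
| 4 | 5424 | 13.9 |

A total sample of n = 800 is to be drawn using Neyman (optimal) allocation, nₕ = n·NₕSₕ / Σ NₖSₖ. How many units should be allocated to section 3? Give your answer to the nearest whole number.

Σ NₕSₕ = 795·12.2 + 3751·7.4 + 3250·13.3 + 5424·13.9 = 156075.
Share for 3: 43225/156075 = 0.27695.
n_3 = 800 × 0.27695 = 221.560... → 222.

222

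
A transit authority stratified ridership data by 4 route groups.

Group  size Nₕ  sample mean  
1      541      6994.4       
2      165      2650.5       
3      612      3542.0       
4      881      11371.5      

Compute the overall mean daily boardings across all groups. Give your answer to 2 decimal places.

7461.25

N = 2199; weights Wₕ = Nₕ/N = (0.2460, 0.0750, 0.2783, 0.4006).
x̄_st = Σ Wₕ·x̄ₕ = 0.2460·6994.4 + 0.0750·2650.5 + 0.2783·3542.0 + 0.4006·11371.5 ≈ 7461.2544...
→ 7461.25.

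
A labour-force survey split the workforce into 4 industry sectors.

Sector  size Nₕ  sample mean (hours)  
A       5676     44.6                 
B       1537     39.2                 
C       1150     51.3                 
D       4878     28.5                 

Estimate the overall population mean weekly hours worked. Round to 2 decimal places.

38.62

N = 5676 + 1537 + 1150 + 4878 = 13241.
Overall mean = Σ (Nₕ/N)·x̄ₕ — weight by population share, not a simple average.
Σ Nₕx̄ₕ = 5676·44.6 + 1537·39.2 + 1150·51.3 + 4878·28.5 = 253149.6 + 60250.4 + 58995 + 139023 = 511418.
Divide by N: 511418 / 13241 = 38.6238... → 38.62.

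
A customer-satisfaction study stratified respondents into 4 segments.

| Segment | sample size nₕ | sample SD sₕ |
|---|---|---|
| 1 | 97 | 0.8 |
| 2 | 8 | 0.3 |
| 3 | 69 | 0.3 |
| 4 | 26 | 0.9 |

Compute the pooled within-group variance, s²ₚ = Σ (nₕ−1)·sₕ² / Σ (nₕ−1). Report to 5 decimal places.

1: (97−1)·0.8² = 96·0.64 = 61.44
2: (8−1)·0.3² = 7·0.09 = 0.63
3: (69−1)·0.3² = 68·0.09 = 6.12
4: (26−1)·0.9² = 25·0.81 = 20.25
Numerator = 88.44; denominator = Σ(nₕ−1) = 196.
s²ₚ = 88.44/196 = 0.4512245... → 0.45122.

0.45122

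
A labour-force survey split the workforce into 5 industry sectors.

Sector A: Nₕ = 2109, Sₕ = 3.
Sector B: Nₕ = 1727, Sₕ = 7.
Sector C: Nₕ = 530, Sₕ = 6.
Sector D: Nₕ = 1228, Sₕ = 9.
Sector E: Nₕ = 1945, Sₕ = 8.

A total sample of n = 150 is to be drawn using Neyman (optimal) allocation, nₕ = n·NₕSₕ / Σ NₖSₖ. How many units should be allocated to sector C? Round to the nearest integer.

10

A: NₕSₕ = 2109·3 = 6327
B: NₕSₕ = 1727·7 = 12089
C: NₕSₕ = 530·6 = 3180
D: NₕSₕ = 1228·9 = 11052
E: NₕSₕ = 1945·8 = 15560
Σ NₕSₕ = 48208.
n_C = 150·3180/48208 = 9.895... → 10.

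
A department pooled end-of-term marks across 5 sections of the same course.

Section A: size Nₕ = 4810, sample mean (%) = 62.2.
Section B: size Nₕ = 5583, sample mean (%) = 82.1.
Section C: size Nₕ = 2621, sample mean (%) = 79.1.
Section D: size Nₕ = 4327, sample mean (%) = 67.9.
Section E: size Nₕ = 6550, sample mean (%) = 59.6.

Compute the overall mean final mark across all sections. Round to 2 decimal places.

N = 4810 + 5583 + 2621 + 4327 + 6550 = 23891.
The stratified mean weights each stratum mean by its population share Nₕ/N.
Σ Nₕx̄ₕ = 4810·62.2 + 5583·82.1 + 2621·79.1 + 4327·67.9 + 6550·59.6 = 299182 + 458364.3 + 207321.1 + 293803.3 + 390380 = 1649050.7.
Divide by N: 1649050.7 / 23891 = 69.0239... → 69.02.

69.02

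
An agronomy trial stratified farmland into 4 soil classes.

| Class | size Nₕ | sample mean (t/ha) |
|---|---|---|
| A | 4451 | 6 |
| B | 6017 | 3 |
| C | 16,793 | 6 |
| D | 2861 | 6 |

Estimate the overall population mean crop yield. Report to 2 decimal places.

N = 4451 + 6017 + 16793 + 2861 = 30122.
Weight each subgroup mean by Nₕ/N and sum.
Σ Nₕx̄ₕ = 4451·6 + 6017·3 + 16793·6 + 2861·6 = 26706 + 18051 + 100758 + 17166 = 162681.
Divide by N: 162681 / 30122 = 5.4007... → 5.40.

5.40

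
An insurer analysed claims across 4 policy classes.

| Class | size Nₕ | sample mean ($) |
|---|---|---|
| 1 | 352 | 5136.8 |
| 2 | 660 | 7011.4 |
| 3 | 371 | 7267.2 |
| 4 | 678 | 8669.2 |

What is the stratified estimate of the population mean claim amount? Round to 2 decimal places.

N = 2061; weights Wₕ = Nₕ/N = (0.1708, 0.3202, 0.1800, 0.3290).
x̄_st = Σ Wₕ·x̄ₕ = 0.1708·5136.8 + 0.3202·7011.4 + 0.1800·7267.2 + 0.3290·8669.2 ≈ 7282.6426...
→ 7282.64.

7282.64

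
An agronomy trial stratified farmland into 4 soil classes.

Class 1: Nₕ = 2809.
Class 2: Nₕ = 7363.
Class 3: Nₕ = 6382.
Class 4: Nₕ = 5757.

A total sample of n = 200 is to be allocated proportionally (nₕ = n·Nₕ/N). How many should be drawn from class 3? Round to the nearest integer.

57

Share of class 3 = 6382/22311 = 0.28605.
Allocate 200 × 0.28605 = 57.209... → 57.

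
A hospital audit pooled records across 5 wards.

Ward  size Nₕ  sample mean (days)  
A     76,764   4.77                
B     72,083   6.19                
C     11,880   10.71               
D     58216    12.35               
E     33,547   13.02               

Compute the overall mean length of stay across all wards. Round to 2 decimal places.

x̄_st = (Σ Nₕx̄ₕ) / (Σ Nₕ) = (76764·4.77 + 72083·6.19 + 11880·10.71 + 58216·12.35 + 33547·13.02) / 252490
= 2095342.39 / 252490 = 8.2987... → 8.30.

8.30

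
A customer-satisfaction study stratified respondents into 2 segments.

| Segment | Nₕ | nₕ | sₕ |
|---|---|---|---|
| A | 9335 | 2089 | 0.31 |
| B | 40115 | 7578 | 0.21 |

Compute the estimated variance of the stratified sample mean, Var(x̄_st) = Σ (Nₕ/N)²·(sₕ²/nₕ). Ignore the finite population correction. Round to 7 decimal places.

N = 49450. Term for each stratum: Wₕ²sₕ²/nₕ.
Var(x̄_st) = 0.0000016394 + 0.0000038297 = 0.0000054691 → 0.0000055.

0.0000055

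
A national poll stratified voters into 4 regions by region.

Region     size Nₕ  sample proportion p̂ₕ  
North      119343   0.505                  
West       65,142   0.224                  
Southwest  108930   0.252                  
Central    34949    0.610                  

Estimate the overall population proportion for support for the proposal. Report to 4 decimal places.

N = 119343 + 65142 + 108930 + 34949 = 328364.
Overall proportion = Σ (Nₕ/N)·p̂ₕ.
Σ Nₕp̂ₕ = 60268.215 + 14591.808 + 27450.36 + 21318.89 = 123629.273.
123629.273 / 328364 = 0.376501... → 0.3765.

0.3765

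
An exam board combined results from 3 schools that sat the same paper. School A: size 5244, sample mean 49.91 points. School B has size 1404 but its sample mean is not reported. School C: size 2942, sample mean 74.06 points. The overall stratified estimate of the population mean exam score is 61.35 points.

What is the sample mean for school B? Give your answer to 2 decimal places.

N = 5244 + 1404 + 2942 = 9590.
Overall total = μ·N = 61.35·9590 = 588346.5.
Subtract the known strata: 5244·49.91 + 2942·74.06 = 479612.56.
Remaining total for school B: 588346.5 − 479612.56 = 108733.94.
Divide by its size: 108733.94 / 1404 = 77.4458... → 77.45.

77.45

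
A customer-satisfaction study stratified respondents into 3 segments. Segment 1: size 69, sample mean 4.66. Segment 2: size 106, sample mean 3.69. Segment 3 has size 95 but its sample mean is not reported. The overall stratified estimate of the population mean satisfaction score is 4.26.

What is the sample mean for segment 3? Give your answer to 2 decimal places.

4.61

N = 69 + 106 + 95 = 270.
Overall total = μ·N = 4.26·270 = 1150.2.
Subtract the known strata: 69·4.66 + 106·3.69 = 712.68.
Remaining total for segment 3: 1150.2 − 712.68 = 437.52.
Divide by its size: 437.52 / 95 = 4.6055... → 4.61.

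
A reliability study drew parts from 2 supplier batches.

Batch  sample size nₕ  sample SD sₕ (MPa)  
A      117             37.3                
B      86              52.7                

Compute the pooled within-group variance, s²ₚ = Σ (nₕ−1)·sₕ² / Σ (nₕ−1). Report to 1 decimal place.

1977.4

A: (117−1)·37.3² = 116·1391.29 = 161389.64
B: (86−1)·52.7² = 85·2777.29 = 236069.65
Numerator = 397459.29; denominator = Σ(nₕ−1) = 201.
s²ₚ = 397459.29/201 = 1977.409... → 1977.4.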